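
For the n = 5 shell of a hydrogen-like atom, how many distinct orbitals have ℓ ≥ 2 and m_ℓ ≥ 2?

Go through ℓ = 0, …, 4 (the values permitted for n = 5).
Contributions: ℓ=2 → 1; ℓ=3 → 2; ℓ=4 → 3.
Total orbitals: 1 + 2 + 3 = 6.

6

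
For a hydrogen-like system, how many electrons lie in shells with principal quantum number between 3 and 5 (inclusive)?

Shell n has n² orbitals: 3²=9 + 4²=16 + 5²=25 = 50 orbitals.
Two spin states per orbital: 2 × 50 = 100 electrons.

100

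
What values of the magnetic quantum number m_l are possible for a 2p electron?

The 2p subshell has l = 1, and m_l takes every integer from −l to +l. With l = 1 that gives the 3 values -1, 0, 1.

-1, 0, 1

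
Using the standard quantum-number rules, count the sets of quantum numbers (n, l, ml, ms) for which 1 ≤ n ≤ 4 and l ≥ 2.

Work shell by shell — for each n, count the (l, ml) pairs that satisfy l ≥ 2:
n=3 → 5; n=4 → 12.
Orbitals: 5 + 12 = 17. Including both spin states (ms = ±1/2) gives 2 × 17 = 34 states.

34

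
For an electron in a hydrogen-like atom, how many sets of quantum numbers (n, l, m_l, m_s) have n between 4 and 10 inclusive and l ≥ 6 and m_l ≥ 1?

140

Per-shell orbital counts meeting the constraint:
n=7 → 6; n=8 → 13; n=9 → 21; n=10 → 30.
Orbitals: 6 + 13 + 21 + 30 = 70. Including both spin states (m_s = ±1/2) gives 2 × 70 = 140 states.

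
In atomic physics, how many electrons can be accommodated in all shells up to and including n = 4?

60

Total orbitals = 1² + 2² + 3² + 4² = 30. Doubling for spin gives 60 electrons.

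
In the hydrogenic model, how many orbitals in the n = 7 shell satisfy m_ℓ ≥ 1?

Go through ℓ = 0, …, 6 (the values permitted for n = 7).
Per ℓ-value: ℓ=1 → 1; ℓ=2 → 2; ℓ=3 → 3; ℓ=4 → 4; ℓ=5 → 5; ℓ=6 → 6.
Total orbitals: 1 + 2 + 3 + 4 + 5 + 6 = 21.

21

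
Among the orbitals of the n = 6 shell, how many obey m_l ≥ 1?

With n = 6 the allowed l are 0, 1, …, 5.
Orbitals with m_l ≥ 1, by l: l=1 → 1; l=2 → 2; l=3 → 3; l=4 → 4; l=5 → 5.
Total orbitals: 1 + 2 + 3 + 4 + 5 = 15.

15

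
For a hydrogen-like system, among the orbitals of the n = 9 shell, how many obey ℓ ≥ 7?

The n = 9 shell has ℓ = 0 through 8; check each.
Orbitals with ℓ ≥ 7, by ℓ: ℓ=7 → 15; ℓ=8 → 17.
Total orbitals: 15 + 17 = 32.

32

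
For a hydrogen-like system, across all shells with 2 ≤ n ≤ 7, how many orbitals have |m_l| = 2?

30

Per-shell orbital counts meeting the constraint:
n=3 → 2; n=4 → 4; n=5 → 6; n=6 → 8; n=7 → 10.
Total orbitals: 2 + 4 + 6 + 8 + 10 = 30.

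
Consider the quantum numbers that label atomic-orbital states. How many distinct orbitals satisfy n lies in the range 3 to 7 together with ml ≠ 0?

110

Count contributing orbitals for each principal shell:
n=3 → 6; n=4 → 12; n=5 → 20; n=6 → 30; n=7 → 42.
Total orbitals: 6 + 12 + 20 + 30 + 42 = 110.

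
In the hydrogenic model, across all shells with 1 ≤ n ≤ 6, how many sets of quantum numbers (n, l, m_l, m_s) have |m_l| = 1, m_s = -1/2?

30

Go shell by shell, enumerating (l, m_l) with |m_l| = 1:
n=2 → 2; n=3 → 4; n=4 → 6; n=5 → 8; n=6 → 10.
Orbitals: 2 + 4 + 6 + 8 + 10 = 30. With m_s fixed to -1/2 there is one state per orbital, so 30 states.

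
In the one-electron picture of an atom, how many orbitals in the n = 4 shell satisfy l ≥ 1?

15

With n = 4 the allowed l are 0, 1, …, 3.
Orbitals with l ≥ 1, by l: l=1 → 3; l=2 → 5; l=3 → 7.
Total orbitals: 3 + 5 + 7 = 15.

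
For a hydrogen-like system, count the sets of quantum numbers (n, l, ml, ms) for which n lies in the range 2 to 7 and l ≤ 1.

Go shell by shell, enumerating (l, ml) with l ≤ 1:
n=2 → 4; n=3 → 4; n=4 → 4; n=5 → 4; n=6 → 4; n=7 → 4.
Orbitals: 4 + 4 + 4 + 4 + 4 + 4 = 24. Including both spin states (ms = ±1/2) gives 2 × 24 = 48 states.

48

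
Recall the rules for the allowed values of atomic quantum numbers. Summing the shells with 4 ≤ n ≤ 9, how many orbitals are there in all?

Shell n has n² orbitals: 4²=16 + 5²=25 + 6²=36 + 7²=49 + 8²=64 + 9²=81 = 271 orbitals.

271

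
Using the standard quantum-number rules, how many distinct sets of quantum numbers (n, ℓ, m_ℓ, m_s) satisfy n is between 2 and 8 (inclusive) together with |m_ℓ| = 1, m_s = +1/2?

Go shell by shell, enumerating (ℓ, m_ℓ) with |m_ℓ| = 1:
n=2 → 2; n=3 → 4; n=4 → 6; n=5 → 8; n=6 → 10; n=7 → 12; n=8 → 14.
Orbitals: 2 + 4 + 6 + 8 + 10 + 12 + 14 = 56. With m_s fixed to +1/2 there is one state per orbital, so 56 states.

56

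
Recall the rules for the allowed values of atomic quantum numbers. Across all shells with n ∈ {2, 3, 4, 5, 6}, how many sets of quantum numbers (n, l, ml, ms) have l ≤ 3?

122

Work shell by shell — for each n, count the (l, ml) pairs that satisfy l ≤ 3:
n=2 → 4; n=3 → 9; n=4 → 16; n=5 → 16; n=6 → 16.
Orbitals: 4 + 9 + 16 + 16 + 16 = 61. Including both spin states (ms = ±1/2) gives 2 × 61 = 122 states.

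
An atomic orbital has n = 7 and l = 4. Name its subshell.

l = 4 corresponds to the letter 'g', so the subshell is 7g.

7g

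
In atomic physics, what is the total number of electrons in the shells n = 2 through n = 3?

26

Shell n has n² orbitals: 2²=4 + 3²=9 = 13 orbitals.
Two spin states per orbital: 2 × 13 = 26 electrons.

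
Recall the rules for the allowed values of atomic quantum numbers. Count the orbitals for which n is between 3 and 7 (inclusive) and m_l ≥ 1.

Go shell by shell, enumerating (l, m_l) with m_l ≥ 1:
n=3 → 3; n=4 → 6; n=5 → 10; n=6 → 15; n=7 → 21.
Total orbitals: 3 + 6 + 10 + 15 + 21 = 55.

55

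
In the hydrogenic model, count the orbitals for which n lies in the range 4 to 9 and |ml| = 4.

30

Go shell by shell, enumerating (l, ml) with |ml| = 4:
n=5 → 2; n=6 → 4; n=7 → 6; n=8 → 8; n=9 → 10.
Total orbitals: 2 + 4 + 6 + 8 + 10 = 30.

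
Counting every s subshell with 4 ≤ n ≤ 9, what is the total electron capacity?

An s subshell (l = 0) exists for every n ≥ 1, so shells n = 4, 5, 6, 7, 8, 9 each contribute one — 6 subshells.
Since each s subshell holds 2(2·0+1) = 2 electrons, the total is 6 × 2 = 12.

12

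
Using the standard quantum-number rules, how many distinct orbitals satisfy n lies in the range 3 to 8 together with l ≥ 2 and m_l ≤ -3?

35

For each n in the range, tally the orbitals obeying l ≥ 2 and m_l ≤ -3:
n=4 → 1; n=5 → 3; n=6 → 6; n=7 → 10; n=8 → 15.
Total orbitals: 1 + 3 + 6 + 10 + 15 = 35.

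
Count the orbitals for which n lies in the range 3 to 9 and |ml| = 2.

For each n in the range, tally the orbitals obeying |ml| = 2:
n=3 → 2; n=4 → 4; n=5 → 6; n=6 → 8; n=7 → 10; n=8 → 12; n=9 → 14.
Total orbitals: 2 + 4 + 6 + 8 + 10 + 12 + 14 = 56.

56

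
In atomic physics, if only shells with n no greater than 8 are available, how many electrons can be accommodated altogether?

Total orbitals = 1² + 2² + 3² + 4² + 5² + 6² + 7² + 8² = 204. Doubling for spin gives 408 electrons.

408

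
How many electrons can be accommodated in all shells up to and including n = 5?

110

Total orbitals = 1² + 2² + 3² + 4² + 5² = 55. Doubling for spin gives 110 electrons.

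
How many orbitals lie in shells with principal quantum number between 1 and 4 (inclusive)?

30

Shell n has n² orbitals: 1²=1 + 2²=4 + 3²=9 + 4²=16 = 30 orbitals.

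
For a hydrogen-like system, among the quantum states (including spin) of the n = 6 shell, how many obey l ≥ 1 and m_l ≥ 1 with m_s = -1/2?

For n = 6, l ranges over 0 … 5.
Orbitals with l ≥ 1 and m_l ≥ 1, by l: l=1 → 1; l=2 → 2; l=3 → 3; l=4 → 4; l=5 → 5.
Orbitals: 1 + 2 + 3 + 4 + 5 = 15. With m_s fixed to a single value there is one state per orbital, giving 15 states.

15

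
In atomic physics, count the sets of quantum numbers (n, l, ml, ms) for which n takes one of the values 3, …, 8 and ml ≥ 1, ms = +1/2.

Go shell by shell, enumerating (l, ml) with ml ≥ 1:
n=3 → 3; n=4 → 6; n=5 → 10; n=6 → 15; n=7 → 21; n=8 → 28.
Orbitals: 3 + 6 + 10 + 15 + 21 + 28 = 83. With ms fixed to +1/2 there is one state per orbital, so 83 states.

83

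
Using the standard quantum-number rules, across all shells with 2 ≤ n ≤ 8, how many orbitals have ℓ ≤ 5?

Per-shell orbital counts meeting the constraint:
n=2 → 4; n=3 → 9; n=4 → 16; n=5 → 25; n=6 → 36; n=7 → 36; n=8 → 36.
Total orbitals: 4 + 9 + 16 + 25 + 36 + 36 + 36 = 162.

162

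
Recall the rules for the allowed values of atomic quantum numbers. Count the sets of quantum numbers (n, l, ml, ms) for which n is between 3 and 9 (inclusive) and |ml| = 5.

40

Treat each shell separately and count matching orbitals:
n=6 → 2; n=7 → 4; n=8 → 6; n=9 → 8.
Orbitals: 2 + 4 + 6 + 8 = 20. Including both spin states (ms = ±1/2) gives 2 × 20 = 40 states.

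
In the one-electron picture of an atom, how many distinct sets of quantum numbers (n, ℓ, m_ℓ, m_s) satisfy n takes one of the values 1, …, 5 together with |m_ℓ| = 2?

Per-shell orbital counts meeting the constraint:
n=3 → 2; n=4 → 4; n=5 → 6.
Orbitals: 2 + 4 + 6 = 12. Including both spin states (m_s = ±1/2) gives 2 × 12 = 24 states.

24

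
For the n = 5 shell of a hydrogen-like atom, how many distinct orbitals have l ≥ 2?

For n = 5, l ranges over 0 … 4.
Per l-value: l=2 → 5; l=3 → 7; l=4 → 9.
Total orbitals: 5 + 7 + 9 = 21.

21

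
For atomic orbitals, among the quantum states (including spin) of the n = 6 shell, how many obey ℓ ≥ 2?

64

Contributions: ℓ=2 → 5; ℓ=3 → 7; ℓ=4 → 9; ℓ=5 → 11.
Orbitals: 5 + 7 + 9 + 11 = 32. Each orbital carries two spin states, so 32 × 2 = 64 states.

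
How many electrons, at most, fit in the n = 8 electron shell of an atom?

128

A shell holds 2n² electrons: 2 × 8² = 2 × 64 = 128.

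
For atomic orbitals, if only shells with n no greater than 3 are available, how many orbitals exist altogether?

Total orbitals = 1² + 2² + 3² = 14.

14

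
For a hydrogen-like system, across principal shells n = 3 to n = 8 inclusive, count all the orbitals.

199

Shell n has n² orbitals: 3²=9 + 4²=16 + 5²=25 + 6²=36 + 7²=49 + 8²=64 = 199 orbitals.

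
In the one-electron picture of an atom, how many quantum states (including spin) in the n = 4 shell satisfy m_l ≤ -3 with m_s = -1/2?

1

For n = 4, l ranges over 0 … 3.
Orbitals with m_l ≤ -3, by l: l=3 → 1.
Orbitals: 1. With m_s fixed to a single value there is one state per orbital, giving 1 state.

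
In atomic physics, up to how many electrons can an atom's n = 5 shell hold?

50

A shell holds 2n² electrons: 2 × 5² = 2 × 25 = 50.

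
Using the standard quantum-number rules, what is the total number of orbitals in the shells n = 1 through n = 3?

14

Shell n has n² orbitals: 1²=1 + 2²=4 + 3²=9 = 14 orbitals.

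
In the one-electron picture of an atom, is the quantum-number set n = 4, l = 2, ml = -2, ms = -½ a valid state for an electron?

Allowed

n = 4 is a positive integer. l = 2 satisfies 0 ≤ l ≤ n−1 = 3. ml = -2 lies in the range −l … +l (here −2 … 2). ms = -1/2 is one of ±1/2.
All four constraints are satisfied.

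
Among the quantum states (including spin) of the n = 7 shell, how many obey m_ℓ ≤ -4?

12

The (ℓ, m_ℓ) pairs meeting m_ℓ ≤ -4 give: ℓ=4 → 1; ℓ=5 → 2; ℓ=6 → 3.
Orbitals: 1 + 2 + 3 = 6. Each orbital carries two spin states, so 6 × 2 = 12 states.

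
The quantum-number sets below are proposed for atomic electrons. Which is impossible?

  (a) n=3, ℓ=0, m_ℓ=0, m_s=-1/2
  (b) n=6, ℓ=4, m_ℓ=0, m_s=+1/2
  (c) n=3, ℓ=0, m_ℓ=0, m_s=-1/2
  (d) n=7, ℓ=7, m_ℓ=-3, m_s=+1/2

(d)

(d) has ℓ = 7 ≥ n = 7, violating 0 ≤ ℓ ≤ n−1.
The remaining sets (a), (b), (c) satisfy all four rules.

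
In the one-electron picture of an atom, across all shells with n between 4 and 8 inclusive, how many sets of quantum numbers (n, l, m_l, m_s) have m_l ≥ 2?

110

Treat each shell separately and count matching orbitals:
n=4 → 3; n=5 → 6; n=6 → 10; n=7 → 15; n=8 → 21.
Orbitals: 3 + 6 + 10 + 15 + 21 = 55. Including both spin states (m_s = ±1/2) gives 2 × 55 = 110 states.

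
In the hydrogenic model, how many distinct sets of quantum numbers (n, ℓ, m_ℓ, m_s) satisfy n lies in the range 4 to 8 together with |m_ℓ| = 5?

24

Go shell by shell, enumerating (ℓ, m_ℓ) with |m_ℓ| = 5:
n=6 → 2; n=7 → 4; n=8 → 6.
Orbitals: 2 + 4 + 6 = 12. Including both spin states (m_s = ±1/2) gives 2 × 12 = 24 states.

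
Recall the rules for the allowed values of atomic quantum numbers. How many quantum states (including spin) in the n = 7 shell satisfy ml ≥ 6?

Contributions: l=6 → 1.
Orbitals: 1. Each orbital carries two spin states, so 1 × 2 = 2 states.

2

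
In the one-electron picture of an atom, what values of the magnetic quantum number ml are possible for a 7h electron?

-5, -4, -3, -2, -1, 0, 1, 2, 3, 4, 5

The 7h subshell has l = 5, and ml takes every integer from −l to +l. With l = 5 that gives the 11 values -5, -4, -3, -2, -1, 0, 1, 2, 3, 4, 5.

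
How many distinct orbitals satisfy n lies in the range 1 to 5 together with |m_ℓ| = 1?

20

For each n in the range, tally the orbitals obeying |m_ℓ| = 1:
n=2 → 2; n=3 → 4; n=4 → 6; n=5 → 8.
Total orbitals: 2 + 4 + 6 + 8 = 20.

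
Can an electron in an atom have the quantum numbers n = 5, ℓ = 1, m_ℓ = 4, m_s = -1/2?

Invalid

The magnetic quantum number must satisfy −ℓ ≤ m_ℓ ≤ ℓ. With ℓ = 1, m_ℓ can only be -1, 0, 1, so m_ℓ = 4 is forbidden.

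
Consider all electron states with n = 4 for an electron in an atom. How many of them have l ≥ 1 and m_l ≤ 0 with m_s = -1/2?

For n = 4, l ranges over 0 … 3.
Per l-value: l=1 → 2; l=2 → 3; l=3 → 4.
Orbitals: 2 + 3 + 4 = 9. With m_s fixed to a single value there is one state per orbital, giving 9 states.

9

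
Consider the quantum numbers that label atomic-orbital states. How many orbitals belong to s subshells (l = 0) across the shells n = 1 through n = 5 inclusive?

5

An s subshell (l = 0) exists for every n ≥ 1, so shells n = 1, 2, 3, 4, 5 each contribute one — 5 subshells.
Since each s subshell has 2·0+1 = 1 orbital, the total is 5 × 1 = 5.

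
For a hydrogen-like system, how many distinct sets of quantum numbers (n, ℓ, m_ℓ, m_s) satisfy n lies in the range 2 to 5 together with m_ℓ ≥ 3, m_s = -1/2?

4

Work shell by shell — for each n, count the (ℓ, m_ℓ) pairs that satisfy m_ℓ ≥ 3:
n=4 → 1; n=5 → 3.
Orbitals: 1 + 3 = 4. With m_s fixed to -1/2 there is one state per orbital, so 4 states.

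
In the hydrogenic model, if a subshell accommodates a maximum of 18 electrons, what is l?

2(2l+1) = 18 ⇒ 2l+1 = 9 ⇒ l = 4.

l = 4 (g)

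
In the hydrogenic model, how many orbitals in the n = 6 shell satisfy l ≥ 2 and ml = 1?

4

The n = 6 shell has l = 0 through 5; check each.
The (l, ml) pairs meeting l ≥ 2 and ml = 1 give: l=2 → 1; l=3 → 1; l=4 → 1; l=5 → 1.
Total orbitals: 1 + 1 + 1 + 1 = 4.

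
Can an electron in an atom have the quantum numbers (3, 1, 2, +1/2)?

Not allowed

The magnetic quantum number must satisfy −ℓ ≤ m_ℓ ≤ ℓ. With ℓ = 1, m_ℓ can only be -1, 0, 1, so m_ℓ = 2 is forbidden.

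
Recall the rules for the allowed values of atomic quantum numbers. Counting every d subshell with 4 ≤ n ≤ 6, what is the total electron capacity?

A d subshell (l = 2) exists for every n ≥ 3, so shells n = 4, 5, 6 each contribute one — 3 subshells.
Since each d subshell holds 2(2·2+1) = 10 electrons, the total is 3 × 10 = 30.

30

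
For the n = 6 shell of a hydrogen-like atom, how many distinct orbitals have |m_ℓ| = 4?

With n = 6 the allowed ℓ are 0, 1, …, 5.
The (ℓ, m_ℓ) pairs meeting |m_ℓ| = 4 give: ℓ=4 → 2; ℓ=5 → 2.
Total orbitals: 2 + 2 = 4.

4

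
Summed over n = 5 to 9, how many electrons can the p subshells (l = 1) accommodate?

A p subshell (l = 1) exists for every n ≥ 2, so shells n = 5, 6, 7, 8, 9 each contribute one — 5 subshells.
Since each p subshell holds 2(2·1+1) = 6 electrons, the total is 5 × 6 = 30.

30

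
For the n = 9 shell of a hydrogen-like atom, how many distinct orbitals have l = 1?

3

For n = 9, l ranges over 0 … 8.
Orbitals with l = 1, by l: l=1 → 3.
Total orbitals: 3.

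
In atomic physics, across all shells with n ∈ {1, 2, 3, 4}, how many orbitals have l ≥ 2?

Treat each shell separately and count matching orbitals:
n=3 → 5; n=4 → 12.
Total orbitals: 5 + 12 = 17.

17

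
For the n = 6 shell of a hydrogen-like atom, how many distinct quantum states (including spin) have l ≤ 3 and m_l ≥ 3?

The n = 6 shell has l = 0 through 5; check each.
The (l, m_l) pairs meeting l ≤ 3 and m_l ≥ 3 give: l=3 → 1.
Orbitals: 1. Each orbital carries two spin states, so 1 × 2 = 2 states.

2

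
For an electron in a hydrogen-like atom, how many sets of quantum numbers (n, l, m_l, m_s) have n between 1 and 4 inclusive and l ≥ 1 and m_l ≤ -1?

Treat each shell separately and count matching orbitals:
n=2 → 1; n=3 → 3; n=4 → 6.
Orbitals: 1 + 3 + 6 = 10. Including both spin states (m_s = ±1/2) gives 2 × 10 = 20 states.

20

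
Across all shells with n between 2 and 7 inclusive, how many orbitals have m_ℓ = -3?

10

Go shell by shell, enumerating (ℓ, m_ℓ) with m_ℓ = -3:
n=4 → 1; n=5 → 2; n=6 → 3; n=7 → 4.
Total orbitals: 1 + 2 + 3 + 4 = 10.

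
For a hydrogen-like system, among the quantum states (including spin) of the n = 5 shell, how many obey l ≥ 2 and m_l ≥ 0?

With n = 5 the allowed l are 0, 1, …, 4.
The (l, m_l) pairs meeting l ≥ 2 and m_l ≥ 0 give: l=2 → 3; l=3 → 4; l=4 → 5.
Orbitals: 3 + 4 + 5 = 12. Each orbital carries two spin states, so 12 × 2 = 24 states.

24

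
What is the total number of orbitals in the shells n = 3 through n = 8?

199

Shell n has n² orbitals: 3²=9 + 4²=16 + 5²=25 + 6²=36 + 7²=49 + 8²=64 = 199 orbitals.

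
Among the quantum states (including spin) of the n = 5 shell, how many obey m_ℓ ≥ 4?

For n = 5, ℓ ranges over 0 … 4.
Per ℓ-value: ℓ=4 → 1.
Orbitals: 1. Each orbital carries two spin states, so 1 × 2 = 2 states.

2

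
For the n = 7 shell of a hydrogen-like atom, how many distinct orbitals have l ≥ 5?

With n = 7 the allowed l are 0, 1, …, 6.
The (l, ml) pairs meeting l ≥ 5 give: l=5 → 11; l=6 → 13.
Total orbitals: 11 + 13 = 24.

24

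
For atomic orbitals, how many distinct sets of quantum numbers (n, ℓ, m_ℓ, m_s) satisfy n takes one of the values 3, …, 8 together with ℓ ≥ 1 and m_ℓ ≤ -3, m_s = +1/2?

Treat each shell separately and count matching orbitals:
n=4 → 1; n=5 → 3; n=6 → 6; n=7 → 10; n=8 → 15.
Orbitals: 1 + 3 + 6 + 10 + 15 = 35. With m_s fixed to +1/2 there is one state per orbital, so 35 states.

35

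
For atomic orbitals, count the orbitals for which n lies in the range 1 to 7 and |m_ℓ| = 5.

Go shell by shell, enumerating (ℓ, m_ℓ) with |m_ℓ| = 5:
n=6 → 2; n=7 → 4.
Total orbitals: 2 + 4 = 6.

6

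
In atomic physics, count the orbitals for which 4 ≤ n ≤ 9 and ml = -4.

Per-shell orbital counts meeting the constraint:
n=5 → 1; n=6 → 2; n=7 → 3; n=8 → 4; n=9 → 5.
Total orbitals: 1 + 2 + 3 + 4 + 5 = 15.

15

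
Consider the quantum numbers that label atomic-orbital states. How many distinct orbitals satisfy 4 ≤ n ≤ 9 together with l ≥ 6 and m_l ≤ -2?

Treat each shell separately and count matching orbitals:
n=7 → 5; n=8 → 11; n=9 → 18.
Total orbitals: 5 + 11 + 18 = 34.

34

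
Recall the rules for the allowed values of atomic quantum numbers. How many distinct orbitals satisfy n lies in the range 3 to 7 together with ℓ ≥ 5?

For each n in the range, tally the orbitals obeying ℓ ≥ 5:
n=6 → 11; n=7 → 24.
Total orbitals: 11 + 24 = 35.

35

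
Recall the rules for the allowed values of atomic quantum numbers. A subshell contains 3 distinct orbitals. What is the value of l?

2l+1 = 3 gives l = 1.

l = 1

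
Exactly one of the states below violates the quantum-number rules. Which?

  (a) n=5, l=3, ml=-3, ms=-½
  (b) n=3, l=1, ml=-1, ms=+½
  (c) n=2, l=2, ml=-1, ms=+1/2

(c) has l = 2 ≥ n = 2, violating 0 ≤ l ≤ n−1.
The remaining sets (a), (b) satisfy all four rules.

(c)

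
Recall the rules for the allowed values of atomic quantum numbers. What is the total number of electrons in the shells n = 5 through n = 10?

Shell n has n² orbitals: 5²=25 + 6²=36 + 7²=49 + 8²=64 + 9²=81 + 10²=100 = 355 orbitals.
Two spin states per orbital: 2 × 355 = 710 electrons.

710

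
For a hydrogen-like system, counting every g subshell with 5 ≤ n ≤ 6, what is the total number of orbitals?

A g subshell (ℓ = 4) exists for every n ≥ 5, so shells n = 5, 6 each contribute one — 2 subshells.
Since each g subshell has 2·4+1 = 9 orbitals, the total is 2 × 9 = 18.

18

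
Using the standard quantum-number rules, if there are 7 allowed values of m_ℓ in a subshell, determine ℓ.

m_ℓ ranges over 2ℓ+1 integers, so 2ℓ+1 = 7 ⇒ ℓ = 3.

ℓ = 3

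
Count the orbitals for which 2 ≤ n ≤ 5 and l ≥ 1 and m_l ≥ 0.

30

Count contributing orbitals for each principal shell:
n=2 → 2; n=3 → 5; n=4 → 9; n=5 → 14.
Total orbitals: 2 + 5 + 9 + 14 = 30.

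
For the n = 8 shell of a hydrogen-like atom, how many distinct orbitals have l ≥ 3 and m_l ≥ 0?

30

The (l, m_l) pairs meeting l ≥ 3 and m_l ≥ 0 give: l=3 → 4; l=4 → 5; l=5 → 6; l=6 → 7; l=7 → 8.
Total orbitals: 4 + 5 + 6 + 7 + 8 = 30.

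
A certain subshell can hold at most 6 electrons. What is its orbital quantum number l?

l = 1 (p)

2(2l+1) = 6 ⇒ 2l+1 = 3 ⇒ l = 1.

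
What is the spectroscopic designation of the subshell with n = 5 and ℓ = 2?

5d

ℓ = 2 corresponds to the letter 'd', so the subshell is 5d.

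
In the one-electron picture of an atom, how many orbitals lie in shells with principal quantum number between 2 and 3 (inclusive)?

Shell n has n² orbitals: 2²=4 + 3²=9 = 13 orbitals.

13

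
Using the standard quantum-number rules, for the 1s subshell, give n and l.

The leading integer gives n = 1; the letter 's' means l = 0.

n = 1, l = 0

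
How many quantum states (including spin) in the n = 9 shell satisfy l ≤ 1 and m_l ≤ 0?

Go through l = 0, …, 8 (the values permitted for n = 9).
Contributions: l=0 → 1; l=1 → 2.
Orbitals: 1 + 2 = 3. Each orbital carries two spin states, so 3 × 2 = 6 states.

6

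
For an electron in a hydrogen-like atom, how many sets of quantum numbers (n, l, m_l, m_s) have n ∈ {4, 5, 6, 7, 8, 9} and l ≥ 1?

Count contributing orbitals for each principal shell:
n=4 → 15; n=5 → 24; n=6 → 35; n=7 → 48; n=8 → 63; n=9 → 80.
Orbitals: 15 + 24 + 35 + 48 + 63 + 80 = 265. Including both spin states (m_s = ±1/2) gives 2 × 265 = 530 states.

530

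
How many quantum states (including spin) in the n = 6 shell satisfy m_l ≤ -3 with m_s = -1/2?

With n = 6 the allowed l are 0, 1, …, 5.
The (l, m_l) pairs meeting m_l ≤ -3 give: l=3 → 1; l=4 → 2; l=5 → 3.
Orbitals: 1 + 2 + 3 = 6. With m_s fixed to a single value there is one state per orbital, giving 6 states.

6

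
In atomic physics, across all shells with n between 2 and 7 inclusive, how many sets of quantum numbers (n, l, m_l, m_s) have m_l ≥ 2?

70

Go shell by shell, enumerating (l, m_l) with m_l ≥ 2:
n=3 → 1; n=4 → 3; n=5 → 6; n=6 → 10; n=7 → 15.
Orbitals: 1 + 3 + 6 + 10 + 15 = 35. Including both spin states (m_s = ±1/2) gives 2 × 35 = 70 states.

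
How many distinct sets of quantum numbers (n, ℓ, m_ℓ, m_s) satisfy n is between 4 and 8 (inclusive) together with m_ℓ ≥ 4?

40

Go shell by shell, enumerating (ℓ, m_ℓ) with m_ℓ ≥ 4:
n=5 → 1; n=6 → 3; n=7 → 6; n=8 → 10.
Orbitals: 1 + 3 + 6 + 10 = 20. Including both spin states (m_s = ±1/2) gives 2 × 20 = 40 states.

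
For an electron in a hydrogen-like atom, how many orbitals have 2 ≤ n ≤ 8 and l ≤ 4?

Go shell by shell, enumerating (l, ml) with l ≤ 4:
n=2 → 4; n=3 → 9; n=4 → 16; n=5 → 25; n=6 → 25; n=7 → 25; n=8 → 25.
Total orbitals: 4 + 9 + 16 + 25 + 25 + 25 + 25 = 129.

129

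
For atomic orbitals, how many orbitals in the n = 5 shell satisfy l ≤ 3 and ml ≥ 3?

1

With n = 5 the allowed l are 0, 1, …, 4.
Contributions: l=3 → 1.
Total orbitals: 1.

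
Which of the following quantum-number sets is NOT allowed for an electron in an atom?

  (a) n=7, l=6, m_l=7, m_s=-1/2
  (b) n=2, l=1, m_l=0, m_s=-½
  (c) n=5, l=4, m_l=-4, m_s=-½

(a) has |m_l| = 7 > l = 6, violating −l ≤ m_l ≤ l.
The remaining sets (b), (c) satisfy all four rules.

(a)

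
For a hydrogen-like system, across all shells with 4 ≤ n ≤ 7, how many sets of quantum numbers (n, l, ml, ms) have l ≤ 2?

72

Per-shell orbital counts meeting the constraint:
n=4 → 9; n=5 → 9; n=6 → 9; n=7 → 9.
Orbitals: 9 + 9 + 9 + 9 = 36. Including both spin states (ms = ±1/2) gives 2 × 36 = 72 states.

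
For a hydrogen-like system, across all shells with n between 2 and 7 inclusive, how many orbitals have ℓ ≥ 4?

62

Per-shell orbital counts meeting the constraint:
n=5 → 9; n=6 → 20; n=7 → 33.
Total orbitals: 9 + 20 + 33 = 62.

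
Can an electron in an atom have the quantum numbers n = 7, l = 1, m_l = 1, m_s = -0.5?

n = 7 is a positive integer. l = 1 satisfies 0 ≤ l ≤ n−1 = 6. m_l = 1 lies in the range −l … +l (here −1 … 1). m_s = -1/2 is one of ±1/2.
All four constraints are satisfied.

Valid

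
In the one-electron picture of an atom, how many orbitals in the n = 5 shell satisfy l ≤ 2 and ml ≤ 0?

With n = 5 the allowed l are 0, 1, …, 4.
Orbitals with l ≤ 2 and ml ≤ 0, by l: l=0 → 1; l=1 → 2; l=2 → 3.
Total orbitals: 1 + 2 + 3 = 6.

6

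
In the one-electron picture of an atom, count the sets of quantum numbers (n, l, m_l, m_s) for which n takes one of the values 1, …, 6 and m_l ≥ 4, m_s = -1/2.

Go shell by shell, enumerating (l, m_l) with m_l ≥ 4:
n=5 → 1; n=6 → 3.
Orbitals: 1 + 3 = 4. With m_s fixed to -1/2 there is one state per orbital, so 4 states.

4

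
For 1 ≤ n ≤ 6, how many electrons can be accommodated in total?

182

Total orbitals = 1² + 2² + 3² + 4² + 5² + 6² = 91. Doubling for spin gives 182 electrons.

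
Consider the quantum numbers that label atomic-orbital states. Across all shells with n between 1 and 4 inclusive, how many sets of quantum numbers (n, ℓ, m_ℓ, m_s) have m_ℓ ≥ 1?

20

Treat each shell separately and count matching orbitals:
n=2 → 1; n=3 → 3; n=4 → 6.
Orbitals: 1 + 3 + 6 = 10. Including both spin states (m_s = ±1/2) gives 2 × 10 = 20 states.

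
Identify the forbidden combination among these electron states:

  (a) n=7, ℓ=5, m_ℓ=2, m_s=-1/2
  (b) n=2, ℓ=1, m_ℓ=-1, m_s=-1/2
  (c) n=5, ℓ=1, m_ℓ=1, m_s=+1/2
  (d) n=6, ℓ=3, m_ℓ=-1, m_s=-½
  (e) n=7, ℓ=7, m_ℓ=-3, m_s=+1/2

(e) has ℓ = 7 ≥ n = 7, violating 0 ≤ ℓ ≤ n−1.
The remaining sets (a), (b), (c), (d) satisfy all four rules.

(e)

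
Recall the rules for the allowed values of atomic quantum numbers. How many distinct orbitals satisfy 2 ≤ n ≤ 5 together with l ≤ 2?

Count contributing orbitals for each principal shell:
n=2 → 4; n=3 → 9; n=4 → 9; n=5 → 9.
Total orbitals: 4 + 9 + 9 + 9 = 31.

31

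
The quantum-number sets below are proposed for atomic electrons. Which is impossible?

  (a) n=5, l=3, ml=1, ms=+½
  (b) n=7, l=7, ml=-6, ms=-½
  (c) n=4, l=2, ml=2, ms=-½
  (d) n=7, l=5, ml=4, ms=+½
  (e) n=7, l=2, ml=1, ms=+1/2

(b) has l = 7 ≥ n = 7, violating 0 ≤ l ≤ n−1.
The remaining sets (a), (c), (d), (e) satisfy all four rules.

(b)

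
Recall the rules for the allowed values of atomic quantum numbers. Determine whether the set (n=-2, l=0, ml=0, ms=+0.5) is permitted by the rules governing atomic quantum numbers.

The principal quantum number must be a positive integer (n ≥ 1), but here n = -2.

Not allowed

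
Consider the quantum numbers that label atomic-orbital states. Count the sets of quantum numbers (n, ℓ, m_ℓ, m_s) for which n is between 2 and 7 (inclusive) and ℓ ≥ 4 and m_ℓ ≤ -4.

Go shell by shell, enumerating (ℓ, m_ℓ) with ℓ ≥ 4 and m_ℓ ≤ -4:
n=5 → 1; n=6 → 3; n=7 → 6.
Orbitals: 1 + 3 + 6 = 10. Including both spin states (m_s = ±1/2) gives 2 × 10 = 20 states.

20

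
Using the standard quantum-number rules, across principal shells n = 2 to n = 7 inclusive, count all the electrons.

Shell n has n² orbitals: 2²=4 + 3²=9 + 4²=16 + 5²=25 + 6²=36 + 7²=49 = 139 orbitals.
Two spin states per orbital: 2 × 139 = 278 electrons.

278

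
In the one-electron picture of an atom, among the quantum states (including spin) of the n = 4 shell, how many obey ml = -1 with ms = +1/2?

3

Orbitals with ml = -1, by l: l=1 → 1; l=2 → 1; l=3 → 1.
Orbitals: 1 + 1 + 1 = 3. With ms fixed to a single value there is one state per orbital, giving 3 states.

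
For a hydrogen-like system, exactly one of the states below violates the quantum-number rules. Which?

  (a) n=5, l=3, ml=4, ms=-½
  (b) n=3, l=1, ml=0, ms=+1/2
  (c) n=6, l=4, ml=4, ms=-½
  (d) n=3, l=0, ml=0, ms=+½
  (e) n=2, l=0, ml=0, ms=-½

(a) has |ml| = 4 > l = 3, violating −l ≤ ml ≤ l.
The remaining sets (b), (c), (d), (e) satisfy all four rules.

(a)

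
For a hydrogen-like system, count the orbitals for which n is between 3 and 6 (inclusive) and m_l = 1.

14

Per-shell orbital counts meeting the constraint:
n=3 → 2; n=4 → 3; n=5 → 4; n=6 → 5.
Total orbitals: 2 + 3 + 4 + 5 = 14.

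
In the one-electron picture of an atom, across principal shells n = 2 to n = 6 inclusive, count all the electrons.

180

Shell n has n² orbitals: 2²=4 + 3²=9 + 4²=16 + 5²=25 + 6²=36 = 90 orbitals.
Two spin states per orbital: 2 × 90 = 180 electrons.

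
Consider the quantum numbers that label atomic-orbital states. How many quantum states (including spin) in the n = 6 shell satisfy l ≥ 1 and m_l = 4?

For n = 6, l ranges over 0 … 5.
Orbitals with l ≥ 1 and m_l = 4, by l: l=4 → 1; l=5 → 1.
Orbitals: 1 + 1 = 2. Each orbital carries two spin states, so 2 × 2 = 4 states.

4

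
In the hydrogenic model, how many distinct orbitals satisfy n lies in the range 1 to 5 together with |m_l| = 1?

Go shell by shell, enumerating (l, m_l) with |m_l| = 1:
n=2 → 2; n=3 → 4; n=4 → 6; n=5 → 8.
Total orbitals: 2 + 4 + 6 + 8 = 20.

20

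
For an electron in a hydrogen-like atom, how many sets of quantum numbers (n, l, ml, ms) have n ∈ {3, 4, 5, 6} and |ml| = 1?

Go shell by shell, enumerating (l, ml) with |ml| = 1:
n=3 → 4; n=4 → 6; n=5 → 8; n=6 → 10.
Orbitals: 4 + 6 + 8 + 10 = 28. Including both spin states (ms = ±1/2) gives 2 × 28 = 56 states.

56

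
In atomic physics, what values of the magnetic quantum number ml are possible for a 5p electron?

The 5p subshell has l = 1, and ml takes every integer from −l to +l. With l = 1 that gives the 3 values -1, 0, 1.

-1, 0, 1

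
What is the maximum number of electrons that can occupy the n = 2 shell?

8

A shell holds 2n² electrons: 2 × 2² = 2 × 4 = 8.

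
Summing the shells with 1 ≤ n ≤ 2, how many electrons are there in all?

10

Shell n has n² orbitals: 1²=1 + 2²=4 = 5 orbitals.
Two spin states per orbital: 2 × 5 = 10 electrons.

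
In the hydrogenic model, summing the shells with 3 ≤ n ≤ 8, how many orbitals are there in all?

199

Shell n has n² orbitals: 3²=9 + 4²=16 + 5²=25 + 6²=36 + 7²=49 + 8²=64 = 199 orbitals.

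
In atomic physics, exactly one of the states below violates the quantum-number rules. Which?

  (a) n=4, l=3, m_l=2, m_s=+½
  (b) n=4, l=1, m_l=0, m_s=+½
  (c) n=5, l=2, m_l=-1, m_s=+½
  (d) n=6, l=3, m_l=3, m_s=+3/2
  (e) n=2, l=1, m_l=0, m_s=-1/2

(d)

(d) has m_s = +3/2, but an electron's spin must be ±1/2.
The remaining sets (a), (b), (c), (e) satisfy all four rules.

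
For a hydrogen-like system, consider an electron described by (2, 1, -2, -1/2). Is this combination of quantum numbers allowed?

Not allowed

The magnetic quantum number must satisfy −l ≤ m_l ≤ l. With l = 1, m_l can only be -1, 0, 1, so m_l = -2 is forbidden.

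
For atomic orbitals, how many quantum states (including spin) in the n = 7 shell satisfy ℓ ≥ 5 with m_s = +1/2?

24

The n = 7 shell has ℓ = 0 through 6; check each.
The (ℓ, m_ℓ) pairs meeting ℓ ≥ 5 give: ℓ=5 → 11; ℓ=6 → 13.
Orbitals: 11 + 13 = 24. With m_s fixed to a single value there is one state per orbital, giving 24 states.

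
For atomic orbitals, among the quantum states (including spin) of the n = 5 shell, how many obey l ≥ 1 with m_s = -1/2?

With n = 5 the allowed l are 0, 1, …, 4.
Orbitals with l ≥ 1, by l: l=1 → 3; l=2 → 5; l=3 → 7; l=4 → 9.
Orbitals: 3 + 5 + 7 + 9 = 24. With m_s fixed to a single value there is one state per orbital, giving 24 states.

24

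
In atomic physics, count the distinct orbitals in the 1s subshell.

A subshell has 2ℓ+1 orbitals; with ℓ = 0, that's 1.

1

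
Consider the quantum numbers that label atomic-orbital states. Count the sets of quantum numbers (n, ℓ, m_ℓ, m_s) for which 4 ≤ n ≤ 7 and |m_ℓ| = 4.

24

Go shell by shell, enumerating (ℓ, m_ℓ) with |m_ℓ| = 4:
n=5 → 2; n=6 → 4; n=7 → 6.
Orbitals: 2 + 4 + 6 = 12. Including both spin states (m_s = ±1/2) gives 2 × 12 = 24 states.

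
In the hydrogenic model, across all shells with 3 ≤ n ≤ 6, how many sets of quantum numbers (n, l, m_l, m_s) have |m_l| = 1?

Treat each shell separately and count matching orbitals:
n=3 → 4; n=4 → 6; n=5 → 8; n=6 → 10.
Orbitals: 4 + 6 + 8 + 10 = 28. Including both spin states (m_s = ±1/2) gives 2 × 28 = 56 states.

56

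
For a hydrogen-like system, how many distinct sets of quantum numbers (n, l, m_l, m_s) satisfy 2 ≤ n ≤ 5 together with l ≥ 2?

76

Work shell by shell — for each n, count the (l, m_l) pairs that satisfy l ≥ 2:
n=3 → 5; n=4 → 12; n=5 → 21.
Orbitals: 5 + 12 + 21 = 38. Including both spin states (m_s = ±1/2) gives 2 × 38 = 76 states.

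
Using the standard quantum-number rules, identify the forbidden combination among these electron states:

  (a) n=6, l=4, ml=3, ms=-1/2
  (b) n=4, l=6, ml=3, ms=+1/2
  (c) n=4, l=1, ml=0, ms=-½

(b)

(b) has l = 6 ≥ n = 4, violating 0 ≤ l ≤ n−1.
The remaining sets (a), (c) satisfy all four rules.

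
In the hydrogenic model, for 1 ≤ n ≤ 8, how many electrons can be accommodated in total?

408

Total orbitals = 1² + 2² + 3² + 4² + 5² + 6² + 7² + 8² = 204. Doubling for spin gives 408 electrons.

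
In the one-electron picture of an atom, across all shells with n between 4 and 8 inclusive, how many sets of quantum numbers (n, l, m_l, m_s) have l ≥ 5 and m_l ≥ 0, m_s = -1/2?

40

Go shell by shell, enumerating (l, m_l) with l ≥ 5 and m_l ≥ 0:
n=6 → 6; n=7 → 13; n=8 → 21.
Orbitals: 6 + 13 + 21 = 40. With m_s fixed to -1/2 there is one state per orbital, so 40 states.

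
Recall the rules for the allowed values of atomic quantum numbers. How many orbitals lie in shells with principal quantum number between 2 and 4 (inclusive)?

Shell n has n² orbitals: 2²=4 + 3²=9 + 4²=16 = 29 orbitals.

29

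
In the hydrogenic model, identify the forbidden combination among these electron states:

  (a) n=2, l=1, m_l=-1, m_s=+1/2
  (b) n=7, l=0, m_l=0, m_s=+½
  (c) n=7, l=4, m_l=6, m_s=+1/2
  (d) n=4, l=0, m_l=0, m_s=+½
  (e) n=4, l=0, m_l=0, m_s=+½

(c) has |m_l| = 6 > l = 4, violating −l ≤ m_l ≤ l.
The remaining sets (a), (b), (d), (e) satisfy all four rules.

(c)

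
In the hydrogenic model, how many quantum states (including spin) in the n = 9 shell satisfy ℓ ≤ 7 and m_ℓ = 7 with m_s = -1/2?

The n = 9 shell has ℓ = 0 through 8; check each.
The (ℓ, m_ℓ) pairs meeting ℓ ≤ 7 and m_ℓ = 7 give: ℓ=7 → 1.
Orbitals: 1. With m_s fixed to a single value there is one state per orbital, giving 1 state.

1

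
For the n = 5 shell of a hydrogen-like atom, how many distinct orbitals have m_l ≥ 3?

With n = 5 the allowed l are 0, 1, …, 4.
Per l-value: l=3 → 1; l=4 → 2.
Total orbitals: 1 + 2 = 3.

3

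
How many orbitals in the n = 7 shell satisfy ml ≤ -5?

Orbitals with ml ≤ -5, by l: l=5 → 1; l=6 → 2.
Total orbitals: 1 + 2 = 3.

3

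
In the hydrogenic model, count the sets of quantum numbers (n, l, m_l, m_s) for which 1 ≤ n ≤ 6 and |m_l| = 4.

For each n in the range, tally the orbitals obeying |m_l| = 4:
n=5 → 2; n=6 → 4.
Orbitals: 2 + 4 = 6. Including both spin states (m_s = ±1/2) gives 2 × 6 = 12 states.

12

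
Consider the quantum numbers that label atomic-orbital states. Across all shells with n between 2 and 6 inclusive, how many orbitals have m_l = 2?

10

Per-shell orbital counts meeting the constraint:
n=3 → 1; n=4 → 2; n=5 → 3; n=6 → 4.
Total orbitals: 1 + 2 + 3 + 4 = 10.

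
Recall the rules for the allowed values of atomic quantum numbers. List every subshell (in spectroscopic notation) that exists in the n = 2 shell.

For n = 2, l runs from 0 to 1. In spectroscopic notation l = 0,1,2,… ↔ s,p,d,f,g,h,i, so the subshells are 2s, 2p.

2s, 2p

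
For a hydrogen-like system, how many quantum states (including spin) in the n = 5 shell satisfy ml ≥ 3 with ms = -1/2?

Go through l = 0, …, 4 (the values permitted for n = 5).
Contributions: l=3 → 1; l=4 → 2.
Orbitals: 1 + 2 = 3. With ms fixed to a single value there is one state per orbital, giving 3 states.

3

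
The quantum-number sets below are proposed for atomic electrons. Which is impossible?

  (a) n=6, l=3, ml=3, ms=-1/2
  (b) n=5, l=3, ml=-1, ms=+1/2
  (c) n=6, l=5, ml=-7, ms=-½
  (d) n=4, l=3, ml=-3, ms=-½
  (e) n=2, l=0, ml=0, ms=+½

(c) has |ml| = 7 > l = 5, violating −l ≤ ml ≤ l.
The remaining sets (a), (b), (d), (e) satisfy all four rules.

(c)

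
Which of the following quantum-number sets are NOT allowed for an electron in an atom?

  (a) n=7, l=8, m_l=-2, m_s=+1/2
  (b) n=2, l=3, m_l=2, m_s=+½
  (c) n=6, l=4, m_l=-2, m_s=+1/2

(a) has l = 8 ≥ n = 7, violating 0 ≤ l ≤ n−1.
(b) has l = 3 ≥ n = 2, violating 0 ≤ l ≤ n−1.
The remaining set (c) satisfies all four rules.

(a) and (b)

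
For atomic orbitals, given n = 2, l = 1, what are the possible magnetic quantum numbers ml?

ml takes every integer from −l to +l. With l = 1 that gives the 3 values -1, 0, 1.

-1, 0, 1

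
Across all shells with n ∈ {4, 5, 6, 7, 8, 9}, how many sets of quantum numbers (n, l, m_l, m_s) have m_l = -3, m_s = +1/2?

Treat each shell separately and count matching orbitals:
n=4 → 1; n=5 → 2; n=6 → 3; n=7 → 4; n=8 → 5; n=9 → 6.
Orbitals: 1 + 2 + 3 + 4 + 5 + 6 = 21. With m_s fixed to +1/2 there is one state per orbital, so 21 states.

21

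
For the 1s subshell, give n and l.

The leading integer gives n = 1; the letter 's' means l = 0.

n = 1, l = 0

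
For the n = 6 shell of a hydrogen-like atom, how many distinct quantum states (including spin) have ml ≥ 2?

With n = 6 the allowed l are 0, 1, …, 5.
Orbitals with ml ≥ 2, by l: l=2 → 1; l=3 → 2; l=4 → 3; l=5 → 4.
Orbitals: 1 + 2 + 3 + 4 = 10. Each orbital carries two spin states, so 10 × 2 = 20 states.

20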